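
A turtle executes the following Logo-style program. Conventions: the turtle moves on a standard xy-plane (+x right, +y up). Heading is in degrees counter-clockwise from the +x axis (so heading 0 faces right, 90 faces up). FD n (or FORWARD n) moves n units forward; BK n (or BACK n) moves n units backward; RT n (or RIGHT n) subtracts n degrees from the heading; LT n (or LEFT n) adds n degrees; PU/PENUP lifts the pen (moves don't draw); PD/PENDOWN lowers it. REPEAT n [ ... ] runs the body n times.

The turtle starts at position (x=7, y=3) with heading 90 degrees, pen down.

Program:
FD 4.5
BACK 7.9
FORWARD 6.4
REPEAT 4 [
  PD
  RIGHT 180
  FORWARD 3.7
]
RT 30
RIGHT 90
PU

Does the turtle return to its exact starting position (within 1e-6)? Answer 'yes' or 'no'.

Executing turtle program step by step:
Start: pos=(7,3), heading=90, pen down
FD 4.5: (7,3) -> (7,7.5) [heading=90, draw]
BK 7.9: (7,7.5) -> (7,-0.4) [heading=90, draw]
FD 6.4: (7,-0.4) -> (7,6) [heading=90, draw]
REPEAT 4 [
  -- iteration 1/4 --
  PD: pen down
  RT 180: heading 90 -> 270
  FD 3.7: (7,6) -> (7,2.3) [heading=270, draw]
  -- iteration 2/4 --
  PD: pen down
  RT 180: heading 270 -> 90
  FD 3.7: (7,2.3) -> (7,6) [heading=90, draw]
  -- iteration 3/4 --
  PD: pen down
  RT 180: heading 90 -> 270
  FD 3.7: (7,6) -> (7,2.3) [heading=270, draw]
  -- iteration 4/4 --
  PD: pen down
  RT 180: heading 270 -> 90
  FD 3.7: (7,2.3) -> (7,6) [heading=90, draw]
]
RT 30: heading 90 -> 60
RT 90: heading 60 -> 330
PU: pen up
Final: pos=(7,6), heading=330, 7 segment(s) drawn

Start position: (7, 3)
Final position: (7, 6)
Distance = 3; >= 1e-6 -> NOT closed

Answer: no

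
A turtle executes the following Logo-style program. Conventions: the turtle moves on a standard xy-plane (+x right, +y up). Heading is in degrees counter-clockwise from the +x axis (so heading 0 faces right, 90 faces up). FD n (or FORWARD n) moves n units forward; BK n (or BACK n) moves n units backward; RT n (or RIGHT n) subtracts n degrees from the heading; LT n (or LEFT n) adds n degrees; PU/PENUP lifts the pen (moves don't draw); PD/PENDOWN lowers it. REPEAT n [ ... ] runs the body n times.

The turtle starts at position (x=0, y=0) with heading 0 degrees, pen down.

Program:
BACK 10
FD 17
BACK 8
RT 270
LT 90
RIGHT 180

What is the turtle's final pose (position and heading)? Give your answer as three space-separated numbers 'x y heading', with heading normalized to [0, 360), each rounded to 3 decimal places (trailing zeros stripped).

Executing turtle program step by step:
Start: pos=(0,0), heading=0, pen down
BK 10: (0,0) -> (-10,0) [heading=0, draw]
FD 17: (-10,0) -> (7,0) [heading=0, draw]
BK 8: (7,0) -> (-1,0) [heading=0, draw]
RT 270: heading 0 -> 90
LT 90: heading 90 -> 180
RT 180: heading 180 -> 0
Final: pos=(-1,0), heading=0, 3 segment(s) drawn

Answer: -1 0 0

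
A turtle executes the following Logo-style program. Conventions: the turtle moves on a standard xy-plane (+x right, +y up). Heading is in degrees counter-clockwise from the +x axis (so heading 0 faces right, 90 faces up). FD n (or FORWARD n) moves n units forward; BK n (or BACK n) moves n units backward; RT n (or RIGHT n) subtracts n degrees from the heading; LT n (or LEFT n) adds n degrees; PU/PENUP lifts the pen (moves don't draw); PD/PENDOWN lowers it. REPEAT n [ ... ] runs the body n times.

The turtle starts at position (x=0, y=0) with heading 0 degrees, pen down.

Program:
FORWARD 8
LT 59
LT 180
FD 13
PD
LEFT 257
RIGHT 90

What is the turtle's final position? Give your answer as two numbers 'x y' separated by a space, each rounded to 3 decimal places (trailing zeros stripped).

Answer: 1.305 -11.143

Derivation:
Executing turtle program step by step:
Start: pos=(0,0), heading=0, pen down
FD 8: (0,0) -> (8,0) [heading=0, draw]
LT 59: heading 0 -> 59
LT 180: heading 59 -> 239
FD 13: (8,0) -> (1.305,-11.143) [heading=239, draw]
PD: pen down
LT 257: heading 239 -> 136
RT 90: heading 136 -> 46
Final: pos=(1.305,-11.143), heading=46, 2 segment(s) drawn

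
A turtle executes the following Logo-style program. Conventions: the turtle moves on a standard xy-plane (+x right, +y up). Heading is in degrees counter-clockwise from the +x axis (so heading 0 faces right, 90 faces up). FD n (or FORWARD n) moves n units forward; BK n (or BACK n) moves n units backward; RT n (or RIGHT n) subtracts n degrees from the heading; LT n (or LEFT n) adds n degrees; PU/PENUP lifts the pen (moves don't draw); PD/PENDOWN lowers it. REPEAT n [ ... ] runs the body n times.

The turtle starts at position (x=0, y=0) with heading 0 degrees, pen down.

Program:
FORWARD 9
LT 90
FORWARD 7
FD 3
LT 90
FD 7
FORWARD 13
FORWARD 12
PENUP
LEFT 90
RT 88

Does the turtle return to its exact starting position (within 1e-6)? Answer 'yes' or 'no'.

Executing turtle program step by step:
Start: pos=(0,0), heading=0, pen down
FD 9: (0,0) -> (9,0) [heading=0, draw]
LT 90: heading 0 -> 90
FD 7: (9,0) -> (9,7) [heading=90, draw]
FD 3: (9,7) -> (9,10) [heading=90, draw]
LT 90: heading 90 -> 180
FD 7: (9,10) -> (2,10) [heading=180, draw]
FD 13: (2,10) -> (-11,10) [heading=180, draw]
FD 12: (-11,10) -> (-23,10) [heading=180, draw]
PU: pen up
LT 90: heading 180 -> 270
RT 88: heading 270 -> 182
Final: pos=(-23,10), heading=182, 6 segment(s) drawn

Start position: (0, 0)
Final position: (-23, 10)
Distance = 25.08; >= 1e-6 -> NOT closed

Answer: no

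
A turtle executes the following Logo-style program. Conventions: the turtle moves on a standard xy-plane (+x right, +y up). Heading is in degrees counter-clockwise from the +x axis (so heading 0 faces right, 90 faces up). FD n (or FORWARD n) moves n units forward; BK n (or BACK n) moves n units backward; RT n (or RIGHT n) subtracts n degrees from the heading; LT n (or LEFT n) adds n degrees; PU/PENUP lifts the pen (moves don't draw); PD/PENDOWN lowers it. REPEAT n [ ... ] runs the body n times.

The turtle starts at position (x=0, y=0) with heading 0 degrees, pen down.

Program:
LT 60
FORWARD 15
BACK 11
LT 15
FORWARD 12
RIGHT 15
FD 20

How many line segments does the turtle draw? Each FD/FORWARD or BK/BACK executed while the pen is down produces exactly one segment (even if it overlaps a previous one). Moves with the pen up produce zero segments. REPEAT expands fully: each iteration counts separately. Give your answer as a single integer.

Answer: 4

Derivation:
Executing turtle program step by step:
Start: pos=(0,0), heading=0, pen down
LT 60: heading 0 -> 60
FD 15: (0,0) -> (7.5,12.99) [heading=60, draw]
BK 11: (7.5,12.99) -> (2,3.464) [heading=60, draw]
LT 15: heading 60 -> 75
FD 12: (2,3.464) -> (5.106,15.055) [heading=75, draw]
RT 15: heading 75 -> 60
FD 20: (5.106,15.055) -> (15.106,32.376) [heading=60, draw]
Final: pos=(15.106,32.376), heading=60, 4 segment(s) drawn
Segments drawn: 4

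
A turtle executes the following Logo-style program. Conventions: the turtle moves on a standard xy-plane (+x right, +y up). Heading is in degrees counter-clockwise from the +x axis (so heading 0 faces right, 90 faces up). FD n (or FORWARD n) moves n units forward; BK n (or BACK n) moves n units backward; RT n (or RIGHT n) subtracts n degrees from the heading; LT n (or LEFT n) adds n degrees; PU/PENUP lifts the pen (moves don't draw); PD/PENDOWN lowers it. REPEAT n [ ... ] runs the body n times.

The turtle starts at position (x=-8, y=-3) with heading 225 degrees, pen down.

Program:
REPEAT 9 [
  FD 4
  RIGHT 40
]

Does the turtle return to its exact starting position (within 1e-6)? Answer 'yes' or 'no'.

Executing turtle program step by step:
Start: pos=(-8,-3), heading=225, pen down
REPEAT 9 [
  -- iteration 1/9 --
  FD 4: (-8,-3) -> (-10.828,-5.828) [heading=225, draw]
  RT 40: heading 225 -> 185
  -- iteration 2/9 --
  FD 4: (-10.828,-5.828) -> (-14.813,-6.177) [heading=185, draw]
  RT 40: heading 185 -> 145
  -- iteration 3/9 --
  FD 4: (-14.813,-6.177) -> (-18.09,-3.883) [heading=145, draw]
  RT 40: heading 145 -> 105
  -- iteration 4/9 --
  FD 4: (-18.09,-3.883) -> (-19.125,-0.019) [heading=105, draw]
  RT 40: heading 105 -> 65
  -- iteration 5/9 --
  FD 4: (-19.125,-0.019) -> (-17.435,3.606) [heading=65, draw]
  RT 40: heading 65 -> 25
  -- iteration 6/9 --
  FD 4: (-17.435,3.606) -> (-13.809,5.297) [heading=25, draw]
  RT 40: heading 25 -> 345
  -- iteration 7/9 --
  FD 4: (-13.809,5.297) -> (-9.946,4.261) [heading=345, draw]
  RT 40: heading 345 -> 305
  -- iteration 8/9 --
  FD 4: (-9.946,4.261) -> (-7.651,0.985) [heading=305, draw]
  RT 40: heading 305 -> 265
  -- iteration 9/9 --
  FD 4: (-7.651,0.985) -> (-8,-3) [heading=265, draw]
  RT 40: heading 265 -> 225
]
Final: pos=(-8,-3), heading=225, 9 segment(s) drawn

Start position: (-8, -3)
Final position: (-8, -3)
Distance = 0; < 1e-6 -> CLOSED

Answer: yes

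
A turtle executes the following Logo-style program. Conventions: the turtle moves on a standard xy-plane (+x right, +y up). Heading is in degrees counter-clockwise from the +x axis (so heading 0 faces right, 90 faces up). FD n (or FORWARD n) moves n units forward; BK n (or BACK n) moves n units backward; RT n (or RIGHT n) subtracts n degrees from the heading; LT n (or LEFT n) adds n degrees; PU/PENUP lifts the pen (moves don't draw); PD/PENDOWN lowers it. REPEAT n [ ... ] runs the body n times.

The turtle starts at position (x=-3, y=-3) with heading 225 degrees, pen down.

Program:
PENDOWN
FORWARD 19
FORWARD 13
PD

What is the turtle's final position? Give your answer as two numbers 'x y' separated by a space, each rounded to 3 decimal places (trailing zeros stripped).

Executing turtle program step by step:
Start: pos=(-3,-3), heading=225, pen down
PD: pen down
FD 19: (-3,-3) -> (-16.435,-16.435) [heading=225, draw]
FD 13: (-16.435,-16.435) -> (-25.627,-25.627) [heading=225, draw]
PD: pen down
Final: pos=(-25.627,-25.627), heading=225, 2 segment(s) drawn

Answer: -25.627 -25.627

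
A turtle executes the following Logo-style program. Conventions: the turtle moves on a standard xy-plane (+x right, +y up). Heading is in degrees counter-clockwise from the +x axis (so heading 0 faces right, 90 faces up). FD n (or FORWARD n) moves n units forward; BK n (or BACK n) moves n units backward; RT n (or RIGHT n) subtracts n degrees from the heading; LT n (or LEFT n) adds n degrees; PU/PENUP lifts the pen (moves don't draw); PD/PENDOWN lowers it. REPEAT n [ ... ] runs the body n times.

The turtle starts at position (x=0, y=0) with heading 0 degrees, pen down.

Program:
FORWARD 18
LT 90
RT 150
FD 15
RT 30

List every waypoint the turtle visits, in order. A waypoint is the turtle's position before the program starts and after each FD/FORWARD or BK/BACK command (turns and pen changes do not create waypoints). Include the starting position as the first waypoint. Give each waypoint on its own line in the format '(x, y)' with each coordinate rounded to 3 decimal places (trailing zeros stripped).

Executing turtle program step by step:
Start: pos=(0,0), heading=0, pen down
FD 18: (0,0) -> (18,0) [heading=0, draw]
LT 90: heading 0 -> 90
RT 150: heading 90 -> 300
FD 15: (18,0) -> (25.5,-12.99) [heading=300, draw]
RT 30: heading 300 -> 270
Final: pos=(25.5,-12.99), heading=270, 2 segment(s) drawn
Waypoints (3 total):
(0, 0)
(18, 0)
(25.5, -12.99)

Answer: (0, 0)
(18, 0)
(25.5, -12.99)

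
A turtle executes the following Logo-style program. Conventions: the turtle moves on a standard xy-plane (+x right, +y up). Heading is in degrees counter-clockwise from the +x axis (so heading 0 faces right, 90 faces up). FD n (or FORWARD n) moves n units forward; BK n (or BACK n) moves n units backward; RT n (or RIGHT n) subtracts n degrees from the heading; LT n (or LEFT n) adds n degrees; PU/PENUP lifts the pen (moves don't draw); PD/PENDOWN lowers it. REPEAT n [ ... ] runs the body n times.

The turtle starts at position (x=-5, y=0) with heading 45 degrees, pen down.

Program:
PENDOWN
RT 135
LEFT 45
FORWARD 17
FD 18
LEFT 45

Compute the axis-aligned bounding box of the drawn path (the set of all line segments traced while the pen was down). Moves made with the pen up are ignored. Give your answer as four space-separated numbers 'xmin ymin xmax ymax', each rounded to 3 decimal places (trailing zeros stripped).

Executing turtle program step by step:
Start: pos=(-5,0), heading=45, pen down
PD: pen down
RT 135: heading 45 -> 270
LT 45: heading 270 -> 315
FD 17: (-5,0) -> (7.021,-12.021) [heading=315, draw]
FD 18: (7.021,-12.021) -> (19.749,-24.749) [heading=315, draw]
LT 45: heading 315 -> 0
Final: pos=(19.749,-24.749), heading=0, 2 segment(s) drawn

Segment endpoints: x in {-5, 7.021, 19.749}, y in {-24.749, -12.021, 0}
xmin=-5, ymin=-24.749, xmax=19.749, ymax=0

Answer: -5 -24.749 19.749 0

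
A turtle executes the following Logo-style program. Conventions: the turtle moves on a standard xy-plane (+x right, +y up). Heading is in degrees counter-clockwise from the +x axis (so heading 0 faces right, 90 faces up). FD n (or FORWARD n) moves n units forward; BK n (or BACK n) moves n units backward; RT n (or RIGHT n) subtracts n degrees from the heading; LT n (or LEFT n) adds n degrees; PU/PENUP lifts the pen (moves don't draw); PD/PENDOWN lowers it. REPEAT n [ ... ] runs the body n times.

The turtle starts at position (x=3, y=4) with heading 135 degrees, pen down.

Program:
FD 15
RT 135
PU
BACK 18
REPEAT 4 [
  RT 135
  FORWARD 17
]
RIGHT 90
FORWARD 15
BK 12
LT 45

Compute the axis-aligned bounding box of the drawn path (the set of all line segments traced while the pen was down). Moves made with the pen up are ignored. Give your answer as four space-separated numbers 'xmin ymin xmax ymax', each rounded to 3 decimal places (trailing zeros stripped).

Executing turtle program step by step:
Start: pos=(3,4), heading=135, pen down
FD 15: (3,4) -> (-7.607,14.607) [heading=135, draw]
RT 135: heading 135 -> 0
PU: pen up
BK 18: (-7.607,14.607) -> (-25.607,14.607) [heading=0, move]
REPEAT 4 [
  -- iteration 1/4 --
  RT 135: heading 0 -> 225
  FD 17: (-25.607,14.607) -> (-37.627,2.586) [heading=225, move]
  -- iteration 2/4 --
  RT 135: heading 225 -> 90
  FD 17: (-37.627,2.586) -> (-37.627,19.586) [heading=90, move]
  -- iteration 3/4 --
  RT 135: heading 90 -> 315
  FD 17: (-37.627,19.586) -> (-25.607,7.565) [heading=315, move]
  -- iteration 4/4 --
  RT 135: heading 315 -> 180
  FD 17: (-25.607,7.565) -> (-42.607,7.565) [heading=180, move]
]
RT 90: heading 180 -> 90
FD 15: (-42.607,7.565) -> (-42.607,22.565) [heading=90, move]
BK 12: (-42.607,22.565) -> (-42.607,10.565) [heading=90, move]
LT 45: heading 90 -> 135
Final: pos=(-42.607,10.565), heading=135, 1 segment(s) drawn

Segment endpoints: x in {-7.607, 3}, y in {4, 14.607}
xmin=-7.607, ymin=4, xmax=3, ymax=14.607

Answer: -7.607 4 3 14.607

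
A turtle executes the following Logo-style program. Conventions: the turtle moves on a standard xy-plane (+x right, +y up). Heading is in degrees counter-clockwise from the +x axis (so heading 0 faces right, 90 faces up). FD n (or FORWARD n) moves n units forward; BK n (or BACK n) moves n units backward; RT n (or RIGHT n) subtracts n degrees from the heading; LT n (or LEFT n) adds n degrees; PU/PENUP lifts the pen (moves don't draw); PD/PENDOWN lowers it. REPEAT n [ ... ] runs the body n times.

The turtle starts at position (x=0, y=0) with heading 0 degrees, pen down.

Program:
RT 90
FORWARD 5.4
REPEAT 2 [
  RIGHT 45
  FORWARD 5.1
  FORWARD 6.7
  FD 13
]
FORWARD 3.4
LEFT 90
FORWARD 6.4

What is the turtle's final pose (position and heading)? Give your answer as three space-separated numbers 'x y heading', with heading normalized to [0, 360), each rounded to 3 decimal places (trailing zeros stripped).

Executing turtle program step by step:
Start: pos=(0,0), heading=0, pen down
RT 90: heading 0 -> 270
FD 5.4: (0,0) -> (0,-5.4) [heading=270, draw]
REPEAT 2 [
  -- iteration 1/2 --
  RT 45: heading 270 -> 225
  FD 5.1: (0,-5.4) -> (-3.606,-9.006) [heading=225, draw]
  FD 6.7: (-3.606,-9.006) -> (-8.344,-13.744) [heading=225, draw]
  FD 13: (-8.344,-13.744) -> (-17.536,-22.936) [heading=225, draw]
  -- iteration 2/2 --
  RT 45: heading 225 -> 180
  FD 5.1: (-17.536,-22.936) -> (-22.636,-22.936) [heading=180, draw]
  FD 6.7: (-22.636,-22.936) -> (-29.336,-22.936) [heading=180, draw]
  FD 13: (-29.336,-22.936) -> (-42.336,-22.936) [heading=180, draw]
]
FD 3.4: (-42.336,-22.936) -> (-45.736,-22.936) [heading=180, draw]
LT 90: heading 180 -> 270
FD 6.4: (-45.736,-22.936) -> (-45.736,-29.336) [heading=270, draw]
Final: pos=(-45.736,-29.336), heading=270, 9 segment(s) drawn

Answer: -45.736 -29.336 270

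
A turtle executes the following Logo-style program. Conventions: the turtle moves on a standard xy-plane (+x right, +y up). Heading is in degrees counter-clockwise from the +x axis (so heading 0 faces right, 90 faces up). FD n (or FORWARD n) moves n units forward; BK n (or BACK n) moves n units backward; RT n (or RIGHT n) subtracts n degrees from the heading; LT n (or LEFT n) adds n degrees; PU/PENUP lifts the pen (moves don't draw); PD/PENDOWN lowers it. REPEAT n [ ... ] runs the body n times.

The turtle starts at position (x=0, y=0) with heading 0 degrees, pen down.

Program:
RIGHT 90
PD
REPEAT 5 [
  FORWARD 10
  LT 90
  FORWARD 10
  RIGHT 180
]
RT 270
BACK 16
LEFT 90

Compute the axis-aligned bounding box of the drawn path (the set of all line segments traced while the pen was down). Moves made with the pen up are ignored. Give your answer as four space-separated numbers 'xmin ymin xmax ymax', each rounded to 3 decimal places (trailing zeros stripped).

Executing turtle program step by step:
Start: pos=(0,0), heading=0, pen down
RT 90: heading 0 -> 270
PD: pen down
REPEAT 5 [
  -- iteration 1/5 --
  FD 10: (0,0) -> (0,-10) [heading=270, draw]
  LT 90: heading 270 -> 0
  FD 10: (0,-10) -> (10,-10) [heading=0, draw]
  RT 180: heading 0 -> 180
  -- iteration 2/5 --
  FD 10: (10,-10) -> (0,-10) [heading=180, draw]
  LT 90: heading 180 -> 270
  FD 10: (0,-10) -> (0,-20) [heading=270, draw]
  RT 180: heading 270 -> 90
  -- iteration 3/5 --
  FD 10: (0,-20) -> (0,-10) [heading=90, draw]
  LT 90: heading 90 -> 180
  FD 10: (0,-10) -> (-10,-10) [heading=180, draw]
  RT 180: heading 180 -> 0
  -- iteration 4/5 --
  FD 10: (-10,-10) -> (0,-10) [heading=0, draw]
  LT 90: heading 0 -> 90
  FD 10: (0,-10) -> (0,0) [heading=90, draw]
  RT 180: heading 90 -> 270
  -- iteration 5/5 --
  FD 10: (0,0) -> (0,-10) [heading=270, draw]
  LT 90: heading 270 -> 0
  FD 10: (0,-10) -> (10,-10) [heading=0, draw]
  RT 180: heading 0 -> 180
]
RT 270: heading 180 -> 270
BK 16: (10,-10) -> (10,6) [heading=270, draw]
LT 90: heading 270 -> 0
Final: pos=(10,6), heading=0, 11 segment(s) drawn

Segment endpoints: x in {-10, 0, 0, 0, 0, 0, 0, 10, 10}, y in {-20, -10, -10, -10, 0, 6}
xmin=-10, ymin=-20, xmax=10, ymax=6

Answer: -10 -20 10 6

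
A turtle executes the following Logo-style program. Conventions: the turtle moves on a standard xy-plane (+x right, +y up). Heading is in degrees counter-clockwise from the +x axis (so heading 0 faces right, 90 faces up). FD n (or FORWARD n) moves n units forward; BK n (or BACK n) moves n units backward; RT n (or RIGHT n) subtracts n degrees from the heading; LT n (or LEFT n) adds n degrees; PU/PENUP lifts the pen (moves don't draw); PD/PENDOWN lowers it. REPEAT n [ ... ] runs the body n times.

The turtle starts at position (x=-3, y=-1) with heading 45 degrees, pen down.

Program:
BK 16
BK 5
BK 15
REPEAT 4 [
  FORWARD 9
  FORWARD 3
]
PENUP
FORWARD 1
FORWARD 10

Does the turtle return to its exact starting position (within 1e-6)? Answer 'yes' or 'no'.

Answer: no

Derivation:
Executing turtle program step by step:
Start: pos=(-3,-1), heading=45, pen down
BK 16: (-3,-1) -> (-14.314,-12.314) [heading=45, draw]
BK 5: (-14.314,-12.314) -> (-17.849,-15.849) [heading=45, draw]
BK 15: (-17.849,-15.849) -> (-28.456,-26.456) [heading=45, draw]
REPEAT 4 [
  -- iteration 1/4 --
  FD 9: (-28.456,-26.456) -> (-22.092,-20.092) [heading=45, draw]
  FD 3: (-22.092,-20.092) -> (-19.971,-17.971) [heading=45, draw]
  -- iteration 2/4 --
  FD 9: (-19.971,-17.971) -> (-13.607,-11.607) [heading=45, draw]
  FD 3: (-13.607,-11.607) -> (-11.485,-9.485) [heading=45, draw]
  -- iteration 3/4 --
  FD 9: (-11.485,-9.485) -> (-5.121,-3.121) [heading=45, draw]
  FD 3: (-5.121,-3.121) -> (-3,-1) [heading=45, draw]
  -- iteration 4/4 --
  FD 9: (-3,-1) -> (3.364,5.364) [heading=45, draw]
  FD 3: (3.364,5.364) -> (5.485,7.485) [heading=45, draw]
]
PU: pen up
FD 1: (5.485,7.485) -> (6.192,8.192) [heading=45, move]
FD 10: (6.192,8.192) -> (13.263,15.263) [heading=45, move]
Final: pos=(13.263,15.263), heading=45, 11 segment(s) drawn

Start position: (-3, -1)
Final position: (13.263, 15.263)
Distance = 23; >= 1e-6 -> NOT closed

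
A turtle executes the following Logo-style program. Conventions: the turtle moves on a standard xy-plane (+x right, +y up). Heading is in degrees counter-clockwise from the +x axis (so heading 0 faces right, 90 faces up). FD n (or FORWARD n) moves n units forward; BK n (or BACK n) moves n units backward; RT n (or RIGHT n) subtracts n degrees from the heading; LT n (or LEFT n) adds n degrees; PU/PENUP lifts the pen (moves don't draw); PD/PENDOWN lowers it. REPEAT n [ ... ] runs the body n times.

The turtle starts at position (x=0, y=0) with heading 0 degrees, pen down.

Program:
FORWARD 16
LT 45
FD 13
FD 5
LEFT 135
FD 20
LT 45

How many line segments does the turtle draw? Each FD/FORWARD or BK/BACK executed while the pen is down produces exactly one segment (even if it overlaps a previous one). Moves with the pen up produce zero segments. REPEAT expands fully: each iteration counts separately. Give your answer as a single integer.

Executing turtle program step by step:
Start: pos=(0,0), heading=0, pen down
FD 16: (0,0) -> (16,0) [heading=0, draw]
LT 45: heading 0 -> 45
FD 13: (16,0) -> (25.192,9.192) [heading=45, draw]
FD 5: (25.192,9.192) -> (28.728,12.728) [heading=45, draw]
LT 135: heading 45 -> 180
FD 20: (28.728,12.728) -> (8.728,12.728) [heading=180, draw]
LT 45: heading 180 -> 225
Final: pos=(8.728,12.728), heading=225, 4 segment(s) drawn
Segments drawn: 4

Answer: 4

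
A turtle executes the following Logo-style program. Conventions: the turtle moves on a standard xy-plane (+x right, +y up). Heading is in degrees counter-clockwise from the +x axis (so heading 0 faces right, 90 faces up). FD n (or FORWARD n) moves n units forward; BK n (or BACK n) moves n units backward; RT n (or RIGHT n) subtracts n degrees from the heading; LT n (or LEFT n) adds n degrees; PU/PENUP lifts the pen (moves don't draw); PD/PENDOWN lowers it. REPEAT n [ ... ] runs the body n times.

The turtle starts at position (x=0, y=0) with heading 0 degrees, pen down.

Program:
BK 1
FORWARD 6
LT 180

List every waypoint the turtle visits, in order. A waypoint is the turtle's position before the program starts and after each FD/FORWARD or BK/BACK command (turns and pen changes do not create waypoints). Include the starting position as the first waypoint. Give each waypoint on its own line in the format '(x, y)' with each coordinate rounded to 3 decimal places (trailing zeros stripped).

Answer: (0, 0)
(-1, 0)
(5, 0)

Derivation:
Executing turtle program step by step:
Start: pos=(0,0), heading=0, pen down
BK 1: (0,0) -> (-1,0) [heading=0, draw]
FD 6: (-1,0) -> (5,0) [heading=0, draw]
LT 180: heading 0 -> 180
Final: pos=(5,0), heading=180, 2 segment(s) drawn
Waypoints (3 total):
(0, 0)
(-1, 0)
(5, 0)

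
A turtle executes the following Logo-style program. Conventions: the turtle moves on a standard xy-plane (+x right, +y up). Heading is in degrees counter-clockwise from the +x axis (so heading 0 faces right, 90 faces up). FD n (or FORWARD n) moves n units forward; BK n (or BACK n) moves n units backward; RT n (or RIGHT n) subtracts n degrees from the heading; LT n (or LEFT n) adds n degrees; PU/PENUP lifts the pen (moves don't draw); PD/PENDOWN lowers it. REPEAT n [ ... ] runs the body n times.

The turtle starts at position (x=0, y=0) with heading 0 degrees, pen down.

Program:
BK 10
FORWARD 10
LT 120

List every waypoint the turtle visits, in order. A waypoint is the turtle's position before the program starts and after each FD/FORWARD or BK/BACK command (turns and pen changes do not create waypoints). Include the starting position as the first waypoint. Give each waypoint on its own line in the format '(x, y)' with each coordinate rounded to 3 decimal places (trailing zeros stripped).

Executing turtle program step by step:
Start: pos=(0,0), heading=0, pen down
BK 10: (0,0) -> (-10,0) [heading=0, draw]
FD 10: (-10,0) -> (0,0) [heading=0, draw]
LT 120: heading 0 -> 120
Final: pos=(0,0), heading=120, 2 segment(s) drawn
Waypoints (3 total):
(0, 0)
(-10, 0)
(0, 0)

Answer: (0, 0)
(-10, 0)
(0, 0)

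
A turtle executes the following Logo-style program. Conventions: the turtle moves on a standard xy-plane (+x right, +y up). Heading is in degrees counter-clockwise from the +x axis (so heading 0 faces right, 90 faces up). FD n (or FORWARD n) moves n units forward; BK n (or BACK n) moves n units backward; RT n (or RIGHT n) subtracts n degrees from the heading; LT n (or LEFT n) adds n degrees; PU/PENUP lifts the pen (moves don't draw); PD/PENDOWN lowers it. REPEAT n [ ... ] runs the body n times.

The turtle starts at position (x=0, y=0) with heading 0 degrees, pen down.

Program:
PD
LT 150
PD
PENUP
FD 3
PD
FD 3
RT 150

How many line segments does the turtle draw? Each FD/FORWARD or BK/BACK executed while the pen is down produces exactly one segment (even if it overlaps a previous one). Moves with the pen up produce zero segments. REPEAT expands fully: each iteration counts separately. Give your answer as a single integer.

Executing turtle program step by step:
Start: pos=(0,0), heading=0, pen down
PD: pen down
LT 150: heading 0 -> 150
PD: pen down
PU: pen up
FD 3: (0,0) -> (-2.598,1.5) [heading=150, move]
PD: pen down
FD 3: (-2.598,1.5) -> (-5.196,3) [heading=150, draw]
RT 150: heading 150 -> 0
Final: pos=(-5.196,3), heading=0, 1 segment(s) drawn
Segments drawn: 1

Answer: 1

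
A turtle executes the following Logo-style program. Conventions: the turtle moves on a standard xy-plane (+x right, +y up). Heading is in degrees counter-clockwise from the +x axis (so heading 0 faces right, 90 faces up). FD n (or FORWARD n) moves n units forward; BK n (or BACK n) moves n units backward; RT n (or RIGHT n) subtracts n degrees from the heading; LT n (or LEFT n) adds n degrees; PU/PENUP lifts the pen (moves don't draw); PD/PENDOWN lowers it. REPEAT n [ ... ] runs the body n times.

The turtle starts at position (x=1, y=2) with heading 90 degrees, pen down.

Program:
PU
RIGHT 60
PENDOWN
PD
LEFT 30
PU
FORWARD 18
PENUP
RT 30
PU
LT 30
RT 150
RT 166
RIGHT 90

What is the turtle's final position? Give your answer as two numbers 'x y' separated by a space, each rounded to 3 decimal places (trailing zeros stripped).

Answer: 10 17.588

Derivation:
Executing turtle program step by step:
Start: pos=(1,2), heading=90, pen down
PU: pen up
RT 60: heading 90 -> 30
PD: pen down
PD: pen down
LT 30: heading 30 -> 60
PU: pen up
FD 18: (1,2) -> (10,17.588) [heading=60, move]
PU: pen up
RT 30: heading 60 -> 30
PU: pen up
LT 30: heading 30 -> 60
RT 150: heading 60 -> 270
RT 166: heading 270 -> 104
RT 90: heading 104 -> 14
Final: pos=(10,17.588), heading=14, 0 segment(s) drawn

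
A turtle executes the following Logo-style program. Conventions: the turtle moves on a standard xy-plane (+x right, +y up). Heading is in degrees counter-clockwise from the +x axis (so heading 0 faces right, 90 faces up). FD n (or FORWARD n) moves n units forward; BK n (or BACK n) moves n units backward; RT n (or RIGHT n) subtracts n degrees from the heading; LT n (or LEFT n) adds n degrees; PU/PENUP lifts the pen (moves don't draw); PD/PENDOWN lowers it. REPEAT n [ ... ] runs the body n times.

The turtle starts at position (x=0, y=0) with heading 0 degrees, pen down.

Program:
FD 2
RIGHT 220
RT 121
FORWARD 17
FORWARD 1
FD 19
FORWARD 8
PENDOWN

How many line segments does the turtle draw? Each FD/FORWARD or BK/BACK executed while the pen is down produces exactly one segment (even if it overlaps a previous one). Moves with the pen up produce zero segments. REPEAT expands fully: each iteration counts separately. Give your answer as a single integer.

Answer: 5

Derivation:
Executing turtle program step by step:
Start: pos=(0,0), heading=0, pen down
FD 2: (0,0) -> (2,0) [heading=0, draw]
RT 220: heading 0 -> 140
RT 121: heading 140 -> 19
FD 17: (2,0) -> (18.074,5.535) [heading=19, draw]
FD 1: (18.074,5.535) -> (19.019,5.86) [heading=19, draw]
FD 19: (19.019,5.86) -> (36.984,12.046) [heading=19, draw]
FD 8: (36.984,12.046) -> (44.548,14.651) [heading=19, draw]
PD: pen down
Final: pos=(44.548,14.651), heading=19, 5 segment(s) drawn
Segments drawn: 5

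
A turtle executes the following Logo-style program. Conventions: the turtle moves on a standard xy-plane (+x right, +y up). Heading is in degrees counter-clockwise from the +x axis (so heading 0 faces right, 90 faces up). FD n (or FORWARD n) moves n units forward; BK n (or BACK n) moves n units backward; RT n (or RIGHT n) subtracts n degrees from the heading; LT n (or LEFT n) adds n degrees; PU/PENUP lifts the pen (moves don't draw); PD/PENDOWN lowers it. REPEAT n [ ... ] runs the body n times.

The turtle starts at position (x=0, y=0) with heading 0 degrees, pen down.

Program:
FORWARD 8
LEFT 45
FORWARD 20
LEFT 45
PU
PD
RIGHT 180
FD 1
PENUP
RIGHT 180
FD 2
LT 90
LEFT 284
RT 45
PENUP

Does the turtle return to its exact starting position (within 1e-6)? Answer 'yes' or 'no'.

Answer: no

Derivation:
Executing turtle program step by step:
Start: pos=(0,0), heading=0, pen down
FD 8: (0,0) -> (8,0) [heading=0, draw]
LT 45: heading 0 -> 45
FD 20: (8,0) -> (22.142,14.142) [heading=45, draw]
LT 45: heading 45 -> 90
PU: pen up
PD: pen down
RT 180: heading 90 -> 270
FD 1: (22.142,14.142) -> (22.142,13.142) [heading=270, draw]
PU: pen up
RT 180: heading 270 -> 90
FD 2: (22.142,13.142) -> (22.142,15.142) [heading=90, move]
LT 90: heading 90 -> 180
LT 284: heading 180 -> 104
RT 45: heading 104 -> 59
PU: pen up
Final: pos=(22.142,15.142), heading=59, 3 segment(s) drawn

Start position: (0, 0)
Final position: (22.142, 15.142)
Distance = 26.825; >= 1e-6 -> NOT closed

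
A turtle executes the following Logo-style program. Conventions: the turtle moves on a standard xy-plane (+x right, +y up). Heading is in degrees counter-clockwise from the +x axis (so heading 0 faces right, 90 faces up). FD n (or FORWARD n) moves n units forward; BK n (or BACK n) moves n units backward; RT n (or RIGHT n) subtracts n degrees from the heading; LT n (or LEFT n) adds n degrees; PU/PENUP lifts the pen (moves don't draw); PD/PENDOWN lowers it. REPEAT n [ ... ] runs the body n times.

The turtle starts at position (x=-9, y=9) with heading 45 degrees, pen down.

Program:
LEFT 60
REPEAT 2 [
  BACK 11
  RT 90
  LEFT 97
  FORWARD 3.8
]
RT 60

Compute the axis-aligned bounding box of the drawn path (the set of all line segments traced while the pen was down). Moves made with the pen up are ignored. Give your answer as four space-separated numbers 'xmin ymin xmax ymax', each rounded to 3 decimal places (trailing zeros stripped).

Executing turtle program step by step:
Start: pos=(-9,9), heading=45, pen down
LT 60: heading 45 -> 105
REPEAT 2 [
  -- iteration 1/2 --
  BK 11: (-9,9) -> (-6.153,-1.625) [heading=105, draw]
  RT 90: heading 105 -> 15
  LT 97: heading 15 -> 112
  FD 3.8: (-6.153,-1.625) -> (-7.576,1.898) [heading=112, draw]
  -- iteration 2/2 --
  BK 11: (-7.576,1.898) -> (-3.456,-8.301) [heading=112, draw]
  RT 90: heading 112 -> 22
  LT 97: heading 22 -> 119
  FD 3.8: (-3.456,-8.301) -> (-5.298,-4.977) [heading=119, draw]
]
RT 60: heading 119 -> 59
Final: pos=(-5.298,-4.977), heading=59, 4 segment(s) drawn

Segment endpoints: x in {-9, -7.576, -6.153, -5.298, -3.456}, y in {-8.301, -4.977, -1.625, 1.898, 9}
xmin=-9, ymin=-8.301, xmax=-3.456, ymax=9

Answer: -9 -8.301 -3.456 9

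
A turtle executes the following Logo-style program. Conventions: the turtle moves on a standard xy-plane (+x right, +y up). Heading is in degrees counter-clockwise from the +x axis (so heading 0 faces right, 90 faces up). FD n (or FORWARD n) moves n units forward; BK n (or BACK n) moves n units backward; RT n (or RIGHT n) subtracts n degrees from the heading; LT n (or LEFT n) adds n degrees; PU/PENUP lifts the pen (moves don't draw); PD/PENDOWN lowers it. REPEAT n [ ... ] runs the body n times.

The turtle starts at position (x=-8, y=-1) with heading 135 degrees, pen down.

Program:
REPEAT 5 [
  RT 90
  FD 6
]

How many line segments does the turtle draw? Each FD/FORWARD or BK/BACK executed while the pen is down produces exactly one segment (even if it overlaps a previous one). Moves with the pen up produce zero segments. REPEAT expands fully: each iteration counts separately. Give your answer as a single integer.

Executing turtle program step by step:
Start: pos=(-8,-1), heading=135, pen down
REPEAT 5 [
  -- iteration 1/5 --
  RT 90: heading 135 -> 45
  FD 6: (-8,-1) -> (-3.757,3.243) [heading=45, draw]
  -- iteration 2/5 --
  RT 90: heading 45 -> 315
  FD 6: (-3.757,3.243) -> (0.485,-1) [heading=315, draw]
  -- iteration 3/5 --
  RT 90: heading 315 -> 225
  FD 6: (0.485,-1) -> (-3.757,-5.243) [heading=225, draw]
  -- iteration 4/5 --
  RT 90: heading 225 -> 135
  FD 6: (-3.757,-5.243) -> (-8,-1) [heading=135, draw]
  -- iteration 5/5 --
  RT 90: heading 135 -> 45
  FD 6: (-8,-1) -> (-3.757,3.243) [heading=45, draw]
]
Final: pos=(-3.757,3.243), heading=45, 5 segment(s) drawn
Segments drawn: 5

Answer: 5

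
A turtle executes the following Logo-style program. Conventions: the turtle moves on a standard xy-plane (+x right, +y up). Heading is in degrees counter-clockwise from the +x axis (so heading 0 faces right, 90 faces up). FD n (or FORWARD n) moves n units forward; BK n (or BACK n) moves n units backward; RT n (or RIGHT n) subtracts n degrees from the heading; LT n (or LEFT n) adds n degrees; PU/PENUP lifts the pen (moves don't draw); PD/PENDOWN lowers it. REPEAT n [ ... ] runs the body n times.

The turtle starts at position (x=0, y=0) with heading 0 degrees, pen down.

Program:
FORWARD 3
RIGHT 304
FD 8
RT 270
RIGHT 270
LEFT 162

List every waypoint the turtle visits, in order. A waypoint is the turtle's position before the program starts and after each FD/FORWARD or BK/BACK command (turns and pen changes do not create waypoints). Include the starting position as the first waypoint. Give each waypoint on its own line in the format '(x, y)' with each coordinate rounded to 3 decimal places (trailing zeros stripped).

Executing turtle program step by step:
Start: pos=(0,0), heading=0, pen down
FD 3: (0,0) -> (3,0) [heading=0, draw]
RT 304: heading 0 -> 56
FD 8: (3,0) -> (7.474,6.632) [heading=56, draw]
RT 270: heading 56 -> 146
RT 270: heading 146 -> 236
LT 162: heading 236 -> 38
Final: pos=(7.474,6.632), heading=38, 2 segment(s) drawn
Waypoints (3 total):
(0, 0)
(3, 0)
(7.474, 6.632)

Answer: (0, 0)
(3, 0)
(7.474, 6.632)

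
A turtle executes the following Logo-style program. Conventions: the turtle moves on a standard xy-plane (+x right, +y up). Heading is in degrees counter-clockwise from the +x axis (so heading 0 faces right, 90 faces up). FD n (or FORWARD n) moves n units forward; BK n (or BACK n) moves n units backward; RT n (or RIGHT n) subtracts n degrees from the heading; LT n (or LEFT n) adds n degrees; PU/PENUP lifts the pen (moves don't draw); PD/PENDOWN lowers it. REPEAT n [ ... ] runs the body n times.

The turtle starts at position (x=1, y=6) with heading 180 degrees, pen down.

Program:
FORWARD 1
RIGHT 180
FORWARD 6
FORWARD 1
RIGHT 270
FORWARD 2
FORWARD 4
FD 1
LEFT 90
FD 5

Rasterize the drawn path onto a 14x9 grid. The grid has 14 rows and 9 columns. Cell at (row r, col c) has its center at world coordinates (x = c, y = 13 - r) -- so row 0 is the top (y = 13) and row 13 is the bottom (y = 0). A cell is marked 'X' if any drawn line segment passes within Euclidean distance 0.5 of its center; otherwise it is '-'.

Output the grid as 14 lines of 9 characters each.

Answer: --XXXXXX-
-------X-
-------X-
-------X-
-------X-
-------X-
-------X-
XXXXXXXX-
---------
---------
---------
---------
---------
---------

Derivation:
Segment 0: (1,6) -> (0,6)
Segment 1: (0,6) -> (6,6)
Segment 2: (6,6) -> (7,6)
Segment 3: (7,6) -> (7,8)
Segment 4: (7,8) -> (7,12)
Segment 5: (7,12) -> (7,13)
Segment 6: (7,13) -> (2,13)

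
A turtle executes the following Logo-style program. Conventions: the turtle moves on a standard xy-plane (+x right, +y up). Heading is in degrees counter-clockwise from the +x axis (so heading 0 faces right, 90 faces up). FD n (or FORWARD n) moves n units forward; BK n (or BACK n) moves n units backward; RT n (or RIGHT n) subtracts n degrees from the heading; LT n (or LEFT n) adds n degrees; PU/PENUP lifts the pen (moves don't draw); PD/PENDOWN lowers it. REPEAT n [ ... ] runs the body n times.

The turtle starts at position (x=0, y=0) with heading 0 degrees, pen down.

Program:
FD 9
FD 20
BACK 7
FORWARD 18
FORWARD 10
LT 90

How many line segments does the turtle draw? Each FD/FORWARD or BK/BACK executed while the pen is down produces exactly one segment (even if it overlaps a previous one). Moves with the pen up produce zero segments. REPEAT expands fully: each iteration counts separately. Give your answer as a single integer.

Executing turtle program step by step:
Start: pos=(0,0), heading=0, pen down
FD 9: (0,0) -> (9,0) [heading=0, draw]
FD 20: (9,0) -> (29,0) [heading=0, draw]
BK 7: (29,0) -> (22,0) [heading=0, draw]
FD 18: (22,0) -> (40,0) [heading=0, draw]
FD 10: (40,0) -> (50,0) [heading=0, draw]
LT 90: heading 0 -> 90
Final: pos=(50,0), heading=90, 5 segment(s) drawn
Segments drawn: 5

Answer: 5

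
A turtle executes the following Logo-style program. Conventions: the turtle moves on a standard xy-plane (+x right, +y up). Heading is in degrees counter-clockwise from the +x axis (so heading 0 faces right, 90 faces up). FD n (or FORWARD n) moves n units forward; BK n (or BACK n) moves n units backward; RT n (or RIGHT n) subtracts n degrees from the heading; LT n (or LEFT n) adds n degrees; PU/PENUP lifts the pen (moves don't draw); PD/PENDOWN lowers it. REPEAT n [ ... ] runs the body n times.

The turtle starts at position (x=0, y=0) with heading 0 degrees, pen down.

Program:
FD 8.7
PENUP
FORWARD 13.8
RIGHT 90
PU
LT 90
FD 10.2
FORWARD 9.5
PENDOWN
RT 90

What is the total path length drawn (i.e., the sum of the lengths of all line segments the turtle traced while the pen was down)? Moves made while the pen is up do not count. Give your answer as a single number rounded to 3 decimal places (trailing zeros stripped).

Answer: 8.7

Derivation:
Executing turtle program step by step:
Start: pos=(0,0), heading=0, pen down
FD 8.7: (0,0) -> (8.7,0) [heading=0, draw]
PU: pen up
FD 13.8: (8.7,0) -> (22.5,0) [heading=0, move]
RT 90: heading 0 -> 270
PU: pen up
LT 90: heading 270 -> 0
FD 10.2: (22.5,0) -> (32.7,0) [heading=0, move]
FD 9.5: (32.7,0) -> (42.2,0) [heading=0, move]
PD: pen down
RT 90: heading 0 -> 270
Final: pos=(42.2,0), heading=270, 1 segment(s) drawn

Segment lengths:
  seg 1: (0,0) -> (8.7,0), length = 8.7
Total = 8.7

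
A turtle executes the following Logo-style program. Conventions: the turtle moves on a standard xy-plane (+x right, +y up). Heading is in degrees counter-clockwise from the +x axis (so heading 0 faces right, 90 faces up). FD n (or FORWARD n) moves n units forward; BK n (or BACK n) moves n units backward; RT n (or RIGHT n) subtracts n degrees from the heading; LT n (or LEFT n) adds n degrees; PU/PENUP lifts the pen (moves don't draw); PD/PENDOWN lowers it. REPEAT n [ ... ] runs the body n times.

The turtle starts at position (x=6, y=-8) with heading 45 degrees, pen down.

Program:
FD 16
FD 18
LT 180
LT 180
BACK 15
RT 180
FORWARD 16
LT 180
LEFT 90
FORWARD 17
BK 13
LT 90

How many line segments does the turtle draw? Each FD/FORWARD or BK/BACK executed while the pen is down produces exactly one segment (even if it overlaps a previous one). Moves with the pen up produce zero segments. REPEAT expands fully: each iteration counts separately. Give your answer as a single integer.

Answer: 6

Derivation:
Executing turtle program step by step:
Start: pos=(6,-8), heading=45, pen down
FD 16: (6,-8) -> (17.314,3.314) [heading=45, draw]
FD 18: (17.314,3.314) -> (30.042,16.042) [heading=45, draw]
LT 180: heading 45 -> 225
LT 180: heading 225 -> 45
BK 15: (30.042,16.042) -> (19.435,5.435) [heading=45, draw]
RT 180: heading 45 -> 225
FD 16: (19.435,5.435) -> (8.121,-5.879) [heading=225, draw]
LT 180: heading 225 -> 45
LT 90: heading 45 -> 135
FD 17: (8.121,-5.879) -> (-3.899,6.142) [heading=135, draw]
BK 13: (-3.899,6.142) -> (5.293,-3.05) [heading=135, draw]
LT 90: heading 135 -> 225
Final: pos=(5.293,-3.05), heading=225, 6 segment(s) drawn
Segments drawn: 6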